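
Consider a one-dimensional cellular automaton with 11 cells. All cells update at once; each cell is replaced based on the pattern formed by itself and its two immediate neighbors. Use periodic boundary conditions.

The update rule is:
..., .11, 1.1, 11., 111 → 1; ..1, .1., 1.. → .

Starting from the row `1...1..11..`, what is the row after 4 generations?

..1....11..
1...11.11.1
1.1.1111111
11.11111111

11.11111111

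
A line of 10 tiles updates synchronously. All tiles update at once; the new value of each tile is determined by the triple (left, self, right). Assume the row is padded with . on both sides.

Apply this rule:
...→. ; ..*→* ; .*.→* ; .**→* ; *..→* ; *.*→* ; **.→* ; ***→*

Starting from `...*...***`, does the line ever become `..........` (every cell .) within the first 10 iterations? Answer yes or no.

no

..***.****
.*********
**********
**********  (fixed point — unchanged through iteration 10)
iteration 10 is **********, still not uniform .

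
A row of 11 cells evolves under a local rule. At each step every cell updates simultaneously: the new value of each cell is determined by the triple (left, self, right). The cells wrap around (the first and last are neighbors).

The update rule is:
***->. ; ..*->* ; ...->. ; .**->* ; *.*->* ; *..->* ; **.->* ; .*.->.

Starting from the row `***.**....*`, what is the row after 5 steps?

**.....**..

..*****..**
***...*****
..**.**....
.*******...
**.....**..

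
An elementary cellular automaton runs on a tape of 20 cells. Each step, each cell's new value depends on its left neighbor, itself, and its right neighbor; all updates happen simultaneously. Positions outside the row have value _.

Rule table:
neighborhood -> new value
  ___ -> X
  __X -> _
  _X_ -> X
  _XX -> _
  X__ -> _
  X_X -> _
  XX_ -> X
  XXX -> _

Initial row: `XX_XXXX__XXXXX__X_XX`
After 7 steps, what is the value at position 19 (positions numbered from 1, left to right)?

_

_X____X______X__X__X
_X_XX_X_XXXX_X__X__X
_X__X_X____X_X__X__X
_X__X_X_XX_X_X__X__X
_X__X_X__X_X_X__X__X
_X__X_X__X_X_X__X__X  (fixed point — unchanged through step 7)
position 19 holds _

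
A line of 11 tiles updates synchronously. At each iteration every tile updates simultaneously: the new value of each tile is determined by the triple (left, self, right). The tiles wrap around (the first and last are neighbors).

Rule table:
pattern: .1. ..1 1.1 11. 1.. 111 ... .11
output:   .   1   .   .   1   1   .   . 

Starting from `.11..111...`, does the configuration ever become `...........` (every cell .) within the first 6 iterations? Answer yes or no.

1..11.1.1..
.11......11
...1....1..
..1.1..1.1.
.1...11...1
..1.1..1.1.
iteration 6 is ..1.1..1.1., still not uniform .

no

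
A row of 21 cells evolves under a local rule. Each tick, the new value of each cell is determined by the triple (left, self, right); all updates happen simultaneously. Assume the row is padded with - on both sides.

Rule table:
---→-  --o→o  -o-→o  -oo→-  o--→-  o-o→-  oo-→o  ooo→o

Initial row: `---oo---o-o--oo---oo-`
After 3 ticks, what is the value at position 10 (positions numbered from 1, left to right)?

-

--o-o--oo-o-o-o--o-o-
-oo-o-o-o-o-o-o-oo-o-
o-o-o-o-o-o-o-o--o-o-
position 10 holds -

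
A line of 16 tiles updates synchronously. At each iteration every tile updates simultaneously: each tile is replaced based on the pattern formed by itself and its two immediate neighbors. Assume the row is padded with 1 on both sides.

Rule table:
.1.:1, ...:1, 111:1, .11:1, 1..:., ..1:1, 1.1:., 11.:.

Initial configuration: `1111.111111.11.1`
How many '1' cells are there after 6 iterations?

11

iteration 1: 111..11111..1..1
iteration 2: 11..11111..11.11
iteration 3: 1..11111..11..11
iteration 4: ..11111..11..111
iteration 5: .11111..11..1111
iteration 6: .1111..11..11111
count of 1: 11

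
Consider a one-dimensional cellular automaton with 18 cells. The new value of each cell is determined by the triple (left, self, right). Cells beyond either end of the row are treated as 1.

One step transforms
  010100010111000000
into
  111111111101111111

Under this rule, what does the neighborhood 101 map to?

1

At position 0 the neighborhood is 101; the next row has 1 there.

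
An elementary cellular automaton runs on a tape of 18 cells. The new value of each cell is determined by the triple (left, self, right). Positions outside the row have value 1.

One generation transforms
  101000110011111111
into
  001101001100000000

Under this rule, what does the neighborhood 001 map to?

At position 5 the neighborhood is 001; the next row has 1 there.

1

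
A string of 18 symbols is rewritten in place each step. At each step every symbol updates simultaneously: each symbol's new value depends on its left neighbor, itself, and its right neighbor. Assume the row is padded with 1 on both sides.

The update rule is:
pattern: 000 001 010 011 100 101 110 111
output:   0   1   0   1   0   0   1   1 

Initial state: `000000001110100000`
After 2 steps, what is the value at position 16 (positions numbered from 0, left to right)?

000000011110000001
000000111110000011
position 16 holds 1

1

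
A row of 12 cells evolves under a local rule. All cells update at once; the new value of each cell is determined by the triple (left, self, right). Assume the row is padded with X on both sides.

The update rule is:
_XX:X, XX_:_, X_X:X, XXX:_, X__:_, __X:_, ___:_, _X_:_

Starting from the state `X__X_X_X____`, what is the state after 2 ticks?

_____X______

tick 1: ____X_X_____
tick 2: _____X______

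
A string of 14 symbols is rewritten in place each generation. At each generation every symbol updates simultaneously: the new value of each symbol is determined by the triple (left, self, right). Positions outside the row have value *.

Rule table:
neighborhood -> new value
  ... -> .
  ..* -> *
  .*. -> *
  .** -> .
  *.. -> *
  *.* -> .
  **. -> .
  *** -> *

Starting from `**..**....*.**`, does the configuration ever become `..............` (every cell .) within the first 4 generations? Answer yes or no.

no

generation 1: *.**..*..**..*
generation 2: ....*****..**.
generation 3: *..*.***.**...
generation 4: .***..*....*.*
generation 4 is .***..*....*.*, still not uniform .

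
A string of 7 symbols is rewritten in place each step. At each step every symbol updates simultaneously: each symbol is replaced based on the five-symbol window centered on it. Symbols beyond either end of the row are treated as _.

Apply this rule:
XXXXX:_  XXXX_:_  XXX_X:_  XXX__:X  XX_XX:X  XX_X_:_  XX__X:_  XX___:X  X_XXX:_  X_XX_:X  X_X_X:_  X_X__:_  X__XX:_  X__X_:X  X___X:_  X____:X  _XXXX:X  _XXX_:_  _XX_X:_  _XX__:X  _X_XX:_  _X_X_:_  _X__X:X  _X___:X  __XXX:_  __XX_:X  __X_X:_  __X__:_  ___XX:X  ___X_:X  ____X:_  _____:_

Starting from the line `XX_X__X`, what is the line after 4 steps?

step 1: X___XX_
step 2: _X_XXXX
step 3: X___X_X
step 4: _X_X___

_X_X___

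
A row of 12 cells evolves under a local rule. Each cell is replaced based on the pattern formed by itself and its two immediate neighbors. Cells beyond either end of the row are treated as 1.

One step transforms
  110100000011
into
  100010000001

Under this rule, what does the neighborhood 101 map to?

At position 2 the neighborhood is 101; the next row has 0 there.

0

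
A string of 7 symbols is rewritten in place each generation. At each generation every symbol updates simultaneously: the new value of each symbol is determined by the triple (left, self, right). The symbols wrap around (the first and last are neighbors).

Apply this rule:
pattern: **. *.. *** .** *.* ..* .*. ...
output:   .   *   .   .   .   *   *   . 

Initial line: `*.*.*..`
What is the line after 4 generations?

generation 1: *.*.***
generation 2: ..*....
generation 3: .***...
generation 4: *...*..

*...*..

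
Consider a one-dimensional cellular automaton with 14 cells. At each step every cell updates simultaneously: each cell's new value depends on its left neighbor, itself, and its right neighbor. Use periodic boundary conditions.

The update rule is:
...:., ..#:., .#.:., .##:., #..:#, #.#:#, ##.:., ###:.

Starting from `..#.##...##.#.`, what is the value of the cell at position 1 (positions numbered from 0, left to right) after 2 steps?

.

step 1: ...#..#....#.#
step 2: #...#..#....#.
position 1 holds .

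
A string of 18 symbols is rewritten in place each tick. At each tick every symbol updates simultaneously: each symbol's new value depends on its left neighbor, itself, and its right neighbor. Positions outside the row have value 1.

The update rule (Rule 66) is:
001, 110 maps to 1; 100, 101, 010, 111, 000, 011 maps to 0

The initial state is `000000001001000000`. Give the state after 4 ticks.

000010010000001001

000000010010000001
000000100100000010
000001001000000100
000010010000001001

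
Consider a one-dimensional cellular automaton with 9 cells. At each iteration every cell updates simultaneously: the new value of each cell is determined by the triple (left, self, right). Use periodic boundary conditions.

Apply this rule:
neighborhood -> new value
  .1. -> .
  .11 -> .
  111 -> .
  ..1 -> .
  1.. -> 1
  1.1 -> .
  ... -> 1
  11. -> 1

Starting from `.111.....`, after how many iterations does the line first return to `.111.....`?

...111111
11......1
.111111..
......111
11111...1
....111..
111...111
..111....
1...11111
111......
..111111.
1......11
111111...
.....111.
1111...11
...111...
11...1111
.111.....

18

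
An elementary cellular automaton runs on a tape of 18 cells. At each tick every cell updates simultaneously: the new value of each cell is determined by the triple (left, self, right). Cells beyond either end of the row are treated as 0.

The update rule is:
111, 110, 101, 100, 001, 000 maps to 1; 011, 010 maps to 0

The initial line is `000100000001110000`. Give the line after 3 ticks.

111011111110111111
011101111111011111
101110111111101111

101110111111101111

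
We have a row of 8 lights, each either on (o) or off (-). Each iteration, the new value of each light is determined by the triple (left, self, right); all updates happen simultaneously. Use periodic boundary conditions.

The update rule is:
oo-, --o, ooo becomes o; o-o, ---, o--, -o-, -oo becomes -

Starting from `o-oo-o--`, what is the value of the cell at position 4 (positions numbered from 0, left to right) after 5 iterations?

-

---o---o
--o---o-
-o---o--
o---o---
---o---o
position 4 holds -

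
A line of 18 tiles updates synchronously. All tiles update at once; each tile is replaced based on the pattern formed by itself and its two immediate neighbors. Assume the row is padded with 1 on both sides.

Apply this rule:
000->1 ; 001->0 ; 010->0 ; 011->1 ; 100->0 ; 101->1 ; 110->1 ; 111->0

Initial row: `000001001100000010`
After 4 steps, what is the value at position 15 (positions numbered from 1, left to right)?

step 1: 011100001101111001
step 2: 110101101111001001
step 3: 011011111001000001
step 4: 111110001000011101
position 15 holds 1

1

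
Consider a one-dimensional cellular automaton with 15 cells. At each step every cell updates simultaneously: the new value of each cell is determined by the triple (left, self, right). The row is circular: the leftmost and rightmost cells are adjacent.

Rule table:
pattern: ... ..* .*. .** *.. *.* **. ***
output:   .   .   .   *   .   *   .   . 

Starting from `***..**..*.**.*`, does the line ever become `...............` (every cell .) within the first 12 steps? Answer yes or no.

.....*....**.**
..........*.**.
...........**..
...........*...
...............
all cells are . at step 5

yes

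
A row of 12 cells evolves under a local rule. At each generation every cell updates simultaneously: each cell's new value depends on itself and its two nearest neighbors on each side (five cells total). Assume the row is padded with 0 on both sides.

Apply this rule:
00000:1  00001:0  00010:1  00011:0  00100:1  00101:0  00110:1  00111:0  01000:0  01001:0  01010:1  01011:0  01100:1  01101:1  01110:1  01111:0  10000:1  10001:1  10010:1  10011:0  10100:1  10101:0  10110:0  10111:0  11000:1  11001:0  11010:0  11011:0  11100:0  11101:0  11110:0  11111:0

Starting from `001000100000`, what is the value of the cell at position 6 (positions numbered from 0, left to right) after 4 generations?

generation 1: 011011101111
generation 2: 011001000000
generation 3: 011011011111
generation 4: 011001000000
position 6 holds 0

0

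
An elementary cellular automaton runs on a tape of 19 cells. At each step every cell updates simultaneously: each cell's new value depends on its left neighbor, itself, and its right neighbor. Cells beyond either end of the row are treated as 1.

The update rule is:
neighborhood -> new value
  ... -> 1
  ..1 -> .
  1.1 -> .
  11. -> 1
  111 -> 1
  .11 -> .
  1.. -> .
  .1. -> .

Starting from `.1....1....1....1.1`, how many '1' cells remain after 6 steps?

...11...11...11....
.1..1.1..1.1..1.11.
.................1.
.111111111111111...
..11111111111111.1.
...1111111111111...
count of 1: 13

13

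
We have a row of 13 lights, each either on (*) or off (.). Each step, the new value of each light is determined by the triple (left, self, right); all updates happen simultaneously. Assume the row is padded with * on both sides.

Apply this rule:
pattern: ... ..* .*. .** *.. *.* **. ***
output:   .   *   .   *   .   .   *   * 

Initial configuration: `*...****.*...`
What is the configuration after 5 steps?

*..*****....*
*.******...**
*.******..***
*.******.****
*.******.****

*.******.****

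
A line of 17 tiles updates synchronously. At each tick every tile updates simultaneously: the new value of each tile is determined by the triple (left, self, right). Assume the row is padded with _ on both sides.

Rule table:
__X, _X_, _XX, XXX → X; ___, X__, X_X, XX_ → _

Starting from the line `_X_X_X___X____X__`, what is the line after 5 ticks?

tick 1: XX_X_X__XX___XX__
tick 2: X__X_X_XX___XX___
tick 3: X_XX_X_X___XX____
tick 4: X_X__X_X__XX_____
tick 5: X_X_XX_X_XX______

X_X_XX_X_XX______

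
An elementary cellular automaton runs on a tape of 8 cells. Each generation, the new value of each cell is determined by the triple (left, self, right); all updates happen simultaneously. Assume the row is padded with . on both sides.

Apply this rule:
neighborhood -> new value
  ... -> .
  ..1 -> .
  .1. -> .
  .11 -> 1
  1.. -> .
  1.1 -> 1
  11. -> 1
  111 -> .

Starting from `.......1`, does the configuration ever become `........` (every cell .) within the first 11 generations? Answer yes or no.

yes

generation 1: ........
all cells are . at generation 1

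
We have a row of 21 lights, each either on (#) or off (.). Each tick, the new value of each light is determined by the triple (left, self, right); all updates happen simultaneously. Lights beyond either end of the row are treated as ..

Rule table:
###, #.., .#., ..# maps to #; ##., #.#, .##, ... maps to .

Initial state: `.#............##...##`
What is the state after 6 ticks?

...#.#.#####.#...#.#.

###..........#..#.#..
.#.#........#####.##.
##.##......#.###....#
.....#....##..#.#..##
....###..#..###.###..
...#.#.#####.#...#.#.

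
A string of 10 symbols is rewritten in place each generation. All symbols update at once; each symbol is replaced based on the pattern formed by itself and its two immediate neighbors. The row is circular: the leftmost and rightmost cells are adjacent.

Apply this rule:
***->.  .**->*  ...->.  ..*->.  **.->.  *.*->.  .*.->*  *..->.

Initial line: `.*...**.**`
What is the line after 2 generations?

generation 1: .*...*..*.
generation 2: .*...*..*.

.*...*..*.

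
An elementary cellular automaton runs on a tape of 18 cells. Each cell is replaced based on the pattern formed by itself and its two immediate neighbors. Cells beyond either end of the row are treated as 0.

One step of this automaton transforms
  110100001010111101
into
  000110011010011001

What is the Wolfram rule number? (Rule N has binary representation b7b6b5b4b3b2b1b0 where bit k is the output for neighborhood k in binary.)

position 13: 111 → 1  (bit 7 = 1)
position 1: 110 → 0  (bit 6 = 0)
position 2: 101 → 0  (bit 5 = 0)
position 4: 100 → 1  (bit 4 = 1)
position 0: 011 → 0  (bit 3 = 0)
position 3: 010 → 1  (bit 2 = 1)
position 7: 001 → 1  (bit 1 = 1)
position 5: 000 → 0  (bit 0 = 0)
bits b7..b0 = 10010110 = 150

150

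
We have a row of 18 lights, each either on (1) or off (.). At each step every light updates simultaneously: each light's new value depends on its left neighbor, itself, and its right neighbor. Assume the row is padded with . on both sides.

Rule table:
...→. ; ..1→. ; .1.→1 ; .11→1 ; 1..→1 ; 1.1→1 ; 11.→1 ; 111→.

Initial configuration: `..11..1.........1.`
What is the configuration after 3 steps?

step 1: ..111.11........11
step 2: ..1.11111.......11
step 3: ..111...11......11

..111...11......11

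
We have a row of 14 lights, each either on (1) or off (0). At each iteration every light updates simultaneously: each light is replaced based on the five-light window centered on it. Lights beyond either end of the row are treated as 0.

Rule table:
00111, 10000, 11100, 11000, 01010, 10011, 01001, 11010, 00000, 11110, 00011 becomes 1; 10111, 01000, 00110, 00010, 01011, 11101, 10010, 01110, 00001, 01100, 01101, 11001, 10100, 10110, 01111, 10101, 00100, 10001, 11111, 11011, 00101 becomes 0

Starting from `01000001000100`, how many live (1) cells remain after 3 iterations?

00011000000001
10100111111000
01011100011111
count of 1: 9

9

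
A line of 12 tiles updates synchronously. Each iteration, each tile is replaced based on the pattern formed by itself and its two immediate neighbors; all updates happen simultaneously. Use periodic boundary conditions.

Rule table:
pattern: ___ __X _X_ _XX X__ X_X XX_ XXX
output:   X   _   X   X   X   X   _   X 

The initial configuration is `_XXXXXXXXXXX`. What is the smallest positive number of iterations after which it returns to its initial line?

iteration 1: XXXXXXXXXXX_
iteration 2: XXXXXXXXXX_X
iteration 3: XXXXXXXXX_XX
iteration 4: XXXXXXXX_XXX
iteration 5: XXXXXXX_XXXX
iteration 6: XXXXXX_XXXXX
iteration 7: XXXXX_XXXXXX
iteration 8: XXXX_XXXXXXX
iteration 9: XXX_XXXXXXXX
iteration 10: XX_XXXXXXXXX
iteration 11: X_XXXXXXXXXX
iteration 12: _XXXXXXXXXXX

12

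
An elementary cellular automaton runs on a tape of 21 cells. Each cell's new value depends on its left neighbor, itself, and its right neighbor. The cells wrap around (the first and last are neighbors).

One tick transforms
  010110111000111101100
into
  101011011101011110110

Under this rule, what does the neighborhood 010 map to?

0

At position 1 the neighborhood is 010; the next row has 0 there.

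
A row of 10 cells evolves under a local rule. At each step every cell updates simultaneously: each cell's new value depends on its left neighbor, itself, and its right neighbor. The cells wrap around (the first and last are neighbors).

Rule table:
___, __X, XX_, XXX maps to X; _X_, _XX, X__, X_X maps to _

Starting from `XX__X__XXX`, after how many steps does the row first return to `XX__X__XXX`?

step 1: XX_X__X_XX
step 2: XX___X___X
step 3: XX_XX__XX_
step 4: _X__X_X_X_
step 5: X__X______
step 6: __X__XXXXX
step 7: _X__X_XXXX
step 8: ___X___XXX
step 9: _XX__XX_XX
step 10: __X_X_X__X
step 11: _X______X_
step 12: X__XXXXX__
step 13: __X_XXXX_X
step 14: _X___XXX__
step 15: X__XX_XX_X
step 16: X_X_X__X__
step 17: ______X__X
step 18: _XXXXX__X_
step 19: X_XXXX_X__
step 20: ___XXX___X
step 21: _XX_XX_XX_
step 22: X_X__X__X_
step 23: ____X__X__
step 24: XXXX__X__X
step 25: XXXX_X__X_
step 26: _XXX___X__
step 27: X_XX_XX__X
step 28: X__X__X_X_
step 29: __X__X____
step 30: XX__X__XXX

30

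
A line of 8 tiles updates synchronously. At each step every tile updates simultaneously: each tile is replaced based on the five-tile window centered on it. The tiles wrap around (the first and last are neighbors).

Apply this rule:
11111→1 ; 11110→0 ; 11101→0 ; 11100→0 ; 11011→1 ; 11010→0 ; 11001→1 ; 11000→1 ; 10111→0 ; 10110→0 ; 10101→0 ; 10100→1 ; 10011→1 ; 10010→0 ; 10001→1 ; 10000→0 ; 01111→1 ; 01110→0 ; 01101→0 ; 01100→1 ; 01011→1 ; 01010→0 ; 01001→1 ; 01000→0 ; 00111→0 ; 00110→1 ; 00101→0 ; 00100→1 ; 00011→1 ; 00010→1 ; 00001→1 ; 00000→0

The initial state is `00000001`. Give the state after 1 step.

00000111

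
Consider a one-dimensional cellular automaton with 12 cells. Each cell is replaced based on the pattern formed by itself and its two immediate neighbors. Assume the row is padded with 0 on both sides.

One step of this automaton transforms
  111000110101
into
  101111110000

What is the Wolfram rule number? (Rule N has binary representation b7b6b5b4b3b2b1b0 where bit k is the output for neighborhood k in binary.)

position 1: 111 → 0  (bit 7 = 0)
position 2: 110 → 1  (bit 6 = 1)
position 8: 101 → 0  (bit 5 = 0)
position 3: 100 → 1  (bit 4 = 1)
position 0: 011 → 1  (bit 3 = 1)
position 9: 010 → 0  (bit 2 = 0)
position 5: 001 → 1  (bit 1 = 1)
position 4: 000 → 1  (bit 0 = 1)
bits b7..b0 = 01011011 = 91

91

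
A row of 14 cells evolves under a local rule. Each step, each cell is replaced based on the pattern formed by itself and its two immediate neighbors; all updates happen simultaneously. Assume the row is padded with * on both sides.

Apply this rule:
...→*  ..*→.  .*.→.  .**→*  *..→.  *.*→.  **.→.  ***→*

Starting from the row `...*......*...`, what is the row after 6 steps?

...****.*.....

.*...****...*.
...*.***..*...
.*...**.....*.
...*.*..***...
.*......**..*.
...****.*.....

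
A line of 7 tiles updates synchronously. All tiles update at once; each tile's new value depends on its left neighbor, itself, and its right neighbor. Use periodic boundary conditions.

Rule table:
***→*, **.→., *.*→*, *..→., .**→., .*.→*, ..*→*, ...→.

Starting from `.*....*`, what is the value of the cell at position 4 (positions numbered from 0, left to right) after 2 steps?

**...**
*...*.*
position 4 holds *

*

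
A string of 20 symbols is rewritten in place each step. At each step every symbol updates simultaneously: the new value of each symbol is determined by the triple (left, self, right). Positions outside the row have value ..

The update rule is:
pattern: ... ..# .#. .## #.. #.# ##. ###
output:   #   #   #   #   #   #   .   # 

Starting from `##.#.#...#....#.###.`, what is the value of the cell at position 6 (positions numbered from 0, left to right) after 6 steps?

#.################.#
#################.##
################.##.
###############.##.#
##############.##.##
#############.##.##.
position 6 holds #

#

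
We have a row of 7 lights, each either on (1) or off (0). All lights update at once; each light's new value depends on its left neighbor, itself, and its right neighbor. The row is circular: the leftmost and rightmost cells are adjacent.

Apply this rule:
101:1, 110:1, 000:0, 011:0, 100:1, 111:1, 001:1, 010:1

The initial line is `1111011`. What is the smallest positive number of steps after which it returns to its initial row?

7

1111101
1111110
0111111
1011111
1101111
1110111
1111011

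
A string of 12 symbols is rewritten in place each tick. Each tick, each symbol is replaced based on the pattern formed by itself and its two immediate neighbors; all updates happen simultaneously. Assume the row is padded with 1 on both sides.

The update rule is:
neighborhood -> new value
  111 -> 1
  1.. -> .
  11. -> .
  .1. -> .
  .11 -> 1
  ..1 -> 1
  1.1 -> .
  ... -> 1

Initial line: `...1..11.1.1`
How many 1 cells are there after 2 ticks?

7

.11..11....1
.1..11..1111
count of 1: 7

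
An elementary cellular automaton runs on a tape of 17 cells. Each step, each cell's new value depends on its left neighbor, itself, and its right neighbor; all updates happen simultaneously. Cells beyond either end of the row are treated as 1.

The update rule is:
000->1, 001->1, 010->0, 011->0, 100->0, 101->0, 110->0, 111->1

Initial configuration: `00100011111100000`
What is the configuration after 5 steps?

01001101111001111
00010000110010111
01100111000100011
00001010011001101
01110000100010000

01110000100010000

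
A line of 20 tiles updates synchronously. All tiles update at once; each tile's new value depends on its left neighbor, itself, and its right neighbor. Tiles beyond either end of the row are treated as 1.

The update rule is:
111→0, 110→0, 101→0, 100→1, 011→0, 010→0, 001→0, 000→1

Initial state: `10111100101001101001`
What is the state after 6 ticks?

11100111001111001110

tick 1: 00000010000100000100
tick 2: 11111001110011110010
tick 3: 00000100001000001000
tick 4: 11110011100111100110
tick 5: 00001000010000010000
tick 6: 11100111001111001110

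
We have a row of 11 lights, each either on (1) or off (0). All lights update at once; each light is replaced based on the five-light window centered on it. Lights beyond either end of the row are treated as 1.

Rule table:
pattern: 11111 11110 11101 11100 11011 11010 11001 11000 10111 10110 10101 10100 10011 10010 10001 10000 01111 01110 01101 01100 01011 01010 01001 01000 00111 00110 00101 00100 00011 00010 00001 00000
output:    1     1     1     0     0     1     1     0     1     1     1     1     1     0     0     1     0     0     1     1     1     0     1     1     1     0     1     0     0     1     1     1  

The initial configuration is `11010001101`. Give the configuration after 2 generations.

11111000101
11110001111

11110001111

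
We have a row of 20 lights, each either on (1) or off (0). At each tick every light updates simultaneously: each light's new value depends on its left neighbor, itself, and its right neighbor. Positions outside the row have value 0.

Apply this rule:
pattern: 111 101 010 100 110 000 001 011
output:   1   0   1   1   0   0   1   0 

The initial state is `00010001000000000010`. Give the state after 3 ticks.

11011011011000011011

tick 1: 00111011100000000111
tick 2: 01010001010000001010
tick 3: 11011011011000011011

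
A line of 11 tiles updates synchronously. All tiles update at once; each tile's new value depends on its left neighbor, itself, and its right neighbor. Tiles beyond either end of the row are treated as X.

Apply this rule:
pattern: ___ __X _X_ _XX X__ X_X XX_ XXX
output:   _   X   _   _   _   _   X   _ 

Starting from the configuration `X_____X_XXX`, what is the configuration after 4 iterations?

X_X_____X__

X____X_____
X___X_____X
X__X_____X_
X_X_____X__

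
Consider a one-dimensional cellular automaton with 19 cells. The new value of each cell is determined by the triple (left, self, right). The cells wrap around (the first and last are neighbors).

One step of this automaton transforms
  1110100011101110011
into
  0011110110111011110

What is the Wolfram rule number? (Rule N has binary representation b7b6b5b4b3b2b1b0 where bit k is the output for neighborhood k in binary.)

126

position 0: 111 → 0  (bit 7 = 0)
position 2: 110 → 1  (bit 6 = 1)
position 3: 101 → 1  (bit 5 = 1)
position 5: 100 → 1  (bit 4 = 1)
position 8: 011 → 1  (bit 3 = 1)
position 4: 010 → 1  (bit 2 = 1)
position 7: 001 → 1  (bit 1 = 1)
position 6: 000 → 0  (bit 0 = 0)
bits b7..b0 = 01111110 = 126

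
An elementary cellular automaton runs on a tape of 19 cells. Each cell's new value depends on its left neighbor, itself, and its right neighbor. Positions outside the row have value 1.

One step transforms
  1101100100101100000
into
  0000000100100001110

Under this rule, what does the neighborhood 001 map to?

At position 6 the neighborhood is 001; the next row has 0 there.

0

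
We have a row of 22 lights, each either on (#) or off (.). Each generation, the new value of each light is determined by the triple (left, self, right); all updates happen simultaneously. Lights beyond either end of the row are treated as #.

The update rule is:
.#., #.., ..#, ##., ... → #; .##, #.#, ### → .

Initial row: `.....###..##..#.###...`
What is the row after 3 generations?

####..########...#####

#####..###.####...####
....###..#....####....
####..########...#####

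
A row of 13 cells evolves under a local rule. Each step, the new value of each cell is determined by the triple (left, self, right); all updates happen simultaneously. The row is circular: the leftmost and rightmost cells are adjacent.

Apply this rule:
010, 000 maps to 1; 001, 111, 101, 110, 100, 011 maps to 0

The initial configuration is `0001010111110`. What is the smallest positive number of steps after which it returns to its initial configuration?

1101010000000
0001010111110

2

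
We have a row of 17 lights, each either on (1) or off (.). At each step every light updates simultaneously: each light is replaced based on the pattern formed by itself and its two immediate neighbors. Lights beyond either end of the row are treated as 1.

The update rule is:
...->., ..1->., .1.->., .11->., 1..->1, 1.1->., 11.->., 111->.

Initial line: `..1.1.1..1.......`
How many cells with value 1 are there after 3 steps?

3

1......1..1......
.1......1..1.....
..1......1..1....
count of 1: 3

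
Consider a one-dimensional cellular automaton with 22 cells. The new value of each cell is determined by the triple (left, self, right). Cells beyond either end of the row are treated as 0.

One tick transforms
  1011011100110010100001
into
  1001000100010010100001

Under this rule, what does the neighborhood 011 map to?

At position 2 the neighborhood is 011; the next row has 0 there.

0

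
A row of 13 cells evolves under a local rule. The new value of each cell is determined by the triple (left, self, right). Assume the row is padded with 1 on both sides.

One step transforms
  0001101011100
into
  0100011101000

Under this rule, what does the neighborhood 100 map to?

0

At position 0 the neighborhood is 100; the next row has 0 there.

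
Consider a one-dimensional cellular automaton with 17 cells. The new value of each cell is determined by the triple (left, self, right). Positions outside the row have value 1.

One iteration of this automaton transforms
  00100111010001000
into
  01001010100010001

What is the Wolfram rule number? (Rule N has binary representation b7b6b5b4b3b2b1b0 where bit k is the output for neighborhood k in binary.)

position 6: 111 → 1  (bit 7 = 1)
position 7: 110 → 0  (bit 6 = 0)
position 8: 101 → 1  (bit 5 = 1)
position 0: 100 → 0  (bit 4 = 0)
position 5: 011 → 0  (bit 3 = 0)
position 2: 010 → 0  (bit 2 = 0)
position 1: 001 → 1  (bit 1 = 1)
position 11: 000 → 0  (bit 0 = 0)
bits b7..b0 = 10100010 = 162

162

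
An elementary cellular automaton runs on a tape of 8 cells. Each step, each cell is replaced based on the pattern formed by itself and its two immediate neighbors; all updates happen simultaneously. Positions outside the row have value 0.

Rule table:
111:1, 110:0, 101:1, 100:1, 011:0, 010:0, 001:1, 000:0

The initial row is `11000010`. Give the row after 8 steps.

00100101
01011010
10100101
01011010  (repeats step 2; period 2)
step 8: 01011010

01011010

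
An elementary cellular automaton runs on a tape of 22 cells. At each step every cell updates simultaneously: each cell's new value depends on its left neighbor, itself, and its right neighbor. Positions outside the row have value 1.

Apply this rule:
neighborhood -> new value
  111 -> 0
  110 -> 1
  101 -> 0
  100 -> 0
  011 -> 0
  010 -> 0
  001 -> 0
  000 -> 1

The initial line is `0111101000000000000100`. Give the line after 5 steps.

0111100011111100001010

0000100011111111110000
0110001000000000010110
0010100011111111000010
0000001000000001011000
0111100011111100001010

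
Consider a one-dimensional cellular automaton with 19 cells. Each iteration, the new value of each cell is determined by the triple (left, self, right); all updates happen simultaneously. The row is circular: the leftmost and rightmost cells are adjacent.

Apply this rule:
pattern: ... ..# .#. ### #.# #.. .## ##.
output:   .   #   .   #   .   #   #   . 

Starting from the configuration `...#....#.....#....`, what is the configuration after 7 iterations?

..#.#..#.#...#.#...
.#...##...#.#...#..
#.#.##.#.#...#.#.#.
....#.....#.#......
...#.#...#...#.....
..#...#.#.#.#.#....
.#.#.#.........#...

.#.#.#.........#...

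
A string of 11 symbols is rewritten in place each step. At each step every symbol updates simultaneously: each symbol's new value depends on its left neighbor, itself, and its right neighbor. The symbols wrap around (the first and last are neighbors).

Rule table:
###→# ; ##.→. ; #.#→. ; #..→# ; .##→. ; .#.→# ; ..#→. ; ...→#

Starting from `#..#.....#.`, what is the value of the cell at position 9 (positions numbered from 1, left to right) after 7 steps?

##.#####.#.
....###..#.
###..#.#.##
##.#.#.#..#
#..#.#.##..
##.#.#...#.
...#.###.#.
position 9 holds .

.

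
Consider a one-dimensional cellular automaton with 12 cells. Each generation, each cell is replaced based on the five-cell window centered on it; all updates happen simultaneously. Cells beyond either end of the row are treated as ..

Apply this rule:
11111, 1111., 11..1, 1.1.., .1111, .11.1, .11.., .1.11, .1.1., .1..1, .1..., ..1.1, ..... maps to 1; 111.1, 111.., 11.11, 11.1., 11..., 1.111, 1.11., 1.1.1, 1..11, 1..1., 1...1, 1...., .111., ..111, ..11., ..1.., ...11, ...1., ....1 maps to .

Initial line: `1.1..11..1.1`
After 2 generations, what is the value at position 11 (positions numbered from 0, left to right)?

.

1111..11.111
.11.1..1....
position 11 holds .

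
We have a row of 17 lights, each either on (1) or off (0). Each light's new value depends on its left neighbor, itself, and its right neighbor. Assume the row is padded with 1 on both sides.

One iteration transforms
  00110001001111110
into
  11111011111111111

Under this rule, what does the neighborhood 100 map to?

1

At position 0 the neighborhood is 100; the next row has 1 there.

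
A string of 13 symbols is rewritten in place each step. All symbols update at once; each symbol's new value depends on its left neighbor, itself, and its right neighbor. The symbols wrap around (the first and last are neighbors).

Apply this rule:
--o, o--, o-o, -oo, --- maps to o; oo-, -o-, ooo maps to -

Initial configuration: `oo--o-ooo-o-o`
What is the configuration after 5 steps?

oo--oo-oo-oo-

step 1: --oo-oo--o-oo
step 2: ooo-oo-oo-oo-
step 3: o--oo-oo-oo-o
step 4: -ooo-oo-oo-oo
step 5: oo--oo-oo-oo-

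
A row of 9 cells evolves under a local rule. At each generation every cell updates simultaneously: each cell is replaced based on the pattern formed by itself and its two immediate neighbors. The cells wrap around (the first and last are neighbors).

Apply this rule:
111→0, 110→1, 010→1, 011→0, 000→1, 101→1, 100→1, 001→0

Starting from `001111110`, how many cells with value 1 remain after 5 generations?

generation 1: 100000011
generation 2: 111111000
generation 3: 000001110
generation 4: 111100011
generation 5: 000111000
count of 1: 3

3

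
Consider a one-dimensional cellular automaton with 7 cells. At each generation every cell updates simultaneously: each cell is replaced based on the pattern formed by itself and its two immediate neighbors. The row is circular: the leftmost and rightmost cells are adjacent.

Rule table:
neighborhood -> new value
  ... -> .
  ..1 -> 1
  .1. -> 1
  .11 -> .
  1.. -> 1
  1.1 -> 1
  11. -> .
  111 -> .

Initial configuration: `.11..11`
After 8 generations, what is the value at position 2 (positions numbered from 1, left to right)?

1..11..
111..11
...11..
..1..1.
.111111
1......
11....1
..1..1.
position 2 holds .

.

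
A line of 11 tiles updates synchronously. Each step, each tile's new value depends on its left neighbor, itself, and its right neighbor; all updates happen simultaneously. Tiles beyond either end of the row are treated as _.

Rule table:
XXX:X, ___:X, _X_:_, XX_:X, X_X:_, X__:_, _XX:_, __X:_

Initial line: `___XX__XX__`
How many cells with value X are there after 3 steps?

5

XX__X___X_X
_X____X____
___XX___XXX
count of X: 5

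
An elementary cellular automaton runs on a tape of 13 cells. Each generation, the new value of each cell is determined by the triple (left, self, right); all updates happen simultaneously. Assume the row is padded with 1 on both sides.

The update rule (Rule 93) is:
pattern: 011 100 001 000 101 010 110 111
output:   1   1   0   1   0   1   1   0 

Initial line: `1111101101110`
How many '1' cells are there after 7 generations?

0000101101010
1110101101010
0010101101010
1010101101010
1010101101010  (fixed point — unchanged through generation 7)
count of 1: 7

7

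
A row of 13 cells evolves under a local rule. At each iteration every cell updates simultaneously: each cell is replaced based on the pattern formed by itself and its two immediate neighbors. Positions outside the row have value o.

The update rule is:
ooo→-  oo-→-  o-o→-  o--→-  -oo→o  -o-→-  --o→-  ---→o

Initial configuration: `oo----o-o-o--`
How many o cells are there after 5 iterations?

---oo--------
-o-o--oooooo-
------o------
-oooo---oooo-
-o----o-o----
count of o: 3

3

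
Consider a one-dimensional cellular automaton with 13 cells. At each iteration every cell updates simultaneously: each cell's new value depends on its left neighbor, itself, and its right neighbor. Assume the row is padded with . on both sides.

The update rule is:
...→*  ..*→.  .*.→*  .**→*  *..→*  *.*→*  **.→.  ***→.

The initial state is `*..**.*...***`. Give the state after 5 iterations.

**.*.****....

**.*.****.*..
*.****...****
***...**.*...
*..**.*.*****
**.*.****....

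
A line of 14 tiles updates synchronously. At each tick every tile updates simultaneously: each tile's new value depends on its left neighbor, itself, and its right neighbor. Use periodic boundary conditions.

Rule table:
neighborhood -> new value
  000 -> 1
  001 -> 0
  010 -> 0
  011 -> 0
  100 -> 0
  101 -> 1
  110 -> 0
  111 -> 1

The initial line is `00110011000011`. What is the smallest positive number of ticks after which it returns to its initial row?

14

tick 1: 00000000011000
tick 2: 11111111000011
tick 3: 11111110011001
tick 4: 11111100000000
tick 5: 01111001111110
tick 6: 00110000111100
tick 7: 10000110011001
tick 8: 00110000000000
tick 9: 10000111111111
tick 10: 00110011111111
tick 11: 00000001111110
tick 12: 11111100111100
tick 13: 01111000011000
tick 14: 00110011000011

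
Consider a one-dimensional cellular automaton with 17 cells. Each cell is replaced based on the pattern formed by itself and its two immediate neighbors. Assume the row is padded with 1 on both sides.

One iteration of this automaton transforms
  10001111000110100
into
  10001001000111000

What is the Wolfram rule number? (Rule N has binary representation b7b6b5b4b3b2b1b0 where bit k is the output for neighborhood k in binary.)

position 5: 111 → 0  (bit 7 = 0)
position 0: 110 → 1  (bit 6 = 1)
position 13: 101 → 1  (bit 5 = 1)
position 1: 100 → 0  (bit 4 = 0)
position 4: 011 → 1  (bit 3 = 1)
position 14: 010 → 0  (bit 2 = 0)
position 3: 001 → 0  (bit 1 = 0)
position 2: 000 → 0  (bit 0 = 0)
bits b7..b0 = 01101000 = 104

104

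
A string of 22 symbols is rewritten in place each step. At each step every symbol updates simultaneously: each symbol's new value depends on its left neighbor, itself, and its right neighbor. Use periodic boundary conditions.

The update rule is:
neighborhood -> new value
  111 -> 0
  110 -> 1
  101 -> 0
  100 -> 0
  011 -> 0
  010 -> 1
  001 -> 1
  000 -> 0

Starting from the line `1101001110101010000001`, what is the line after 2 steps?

1101010110101010000110

0101010010101010000010
1101010110101010000110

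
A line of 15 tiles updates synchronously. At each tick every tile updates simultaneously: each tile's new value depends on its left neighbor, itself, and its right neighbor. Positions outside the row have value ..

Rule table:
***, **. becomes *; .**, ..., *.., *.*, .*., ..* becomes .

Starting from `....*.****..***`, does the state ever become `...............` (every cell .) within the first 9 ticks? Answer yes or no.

tick 1: .......***...**
tick 2: ........**....*
tick 3: .........*.....
tick 4: ...............
all cells are . at tick 4

yes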